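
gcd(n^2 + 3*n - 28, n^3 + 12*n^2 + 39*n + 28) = n + 7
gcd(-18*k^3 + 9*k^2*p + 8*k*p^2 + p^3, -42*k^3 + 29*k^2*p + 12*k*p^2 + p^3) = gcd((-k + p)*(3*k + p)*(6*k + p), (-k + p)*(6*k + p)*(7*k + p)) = -6*k^2 + 5*k*p + p^2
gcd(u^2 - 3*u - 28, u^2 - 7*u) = u - 7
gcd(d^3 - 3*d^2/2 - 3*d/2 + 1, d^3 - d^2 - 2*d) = d^2 - d - 2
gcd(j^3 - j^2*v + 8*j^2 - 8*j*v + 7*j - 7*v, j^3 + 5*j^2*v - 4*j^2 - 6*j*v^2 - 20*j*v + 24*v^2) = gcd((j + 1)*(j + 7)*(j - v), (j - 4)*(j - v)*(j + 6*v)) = -j + v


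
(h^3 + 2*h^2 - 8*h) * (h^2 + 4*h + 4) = h^5 + 6*h^4 + 4*h^3 - 24*h^2 - 32*h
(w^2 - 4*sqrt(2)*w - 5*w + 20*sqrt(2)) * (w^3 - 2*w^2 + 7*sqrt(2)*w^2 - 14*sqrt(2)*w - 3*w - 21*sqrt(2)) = w^5 - 7*w^4 + 3*sqrt(2)*w^4 - 49*w^3 - 21*sqrt(2)*w^3 + 21*sqrt(2)*w^2 + 407*w^2 - 392*w + 45*sqrt(2)*w - 840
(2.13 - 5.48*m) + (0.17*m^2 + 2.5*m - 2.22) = 0.17*m^2 - 2.98*m - 0.0900000000000003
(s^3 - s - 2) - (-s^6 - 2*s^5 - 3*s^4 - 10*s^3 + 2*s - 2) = s^6 + 2*s^5 + 3*s^4 + 11*s^3 - 3*s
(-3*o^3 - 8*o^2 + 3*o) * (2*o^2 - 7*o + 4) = -6*o^5 + 5*o^4 + 50*o^3 - 53*o^2 + 12*o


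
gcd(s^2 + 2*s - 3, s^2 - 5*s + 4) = s - 1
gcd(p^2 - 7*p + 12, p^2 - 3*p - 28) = 1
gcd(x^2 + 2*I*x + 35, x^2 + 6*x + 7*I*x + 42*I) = x + 7*I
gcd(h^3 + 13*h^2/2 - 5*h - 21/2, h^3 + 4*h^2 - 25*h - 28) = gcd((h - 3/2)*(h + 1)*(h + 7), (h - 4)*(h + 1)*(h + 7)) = h^2 + 8*h + 7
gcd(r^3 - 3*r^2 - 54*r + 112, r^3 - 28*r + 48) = r - 2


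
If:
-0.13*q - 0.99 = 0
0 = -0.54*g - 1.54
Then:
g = -2.85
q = -7.62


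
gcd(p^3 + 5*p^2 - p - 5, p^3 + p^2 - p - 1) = p^2 - 1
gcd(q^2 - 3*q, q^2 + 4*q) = q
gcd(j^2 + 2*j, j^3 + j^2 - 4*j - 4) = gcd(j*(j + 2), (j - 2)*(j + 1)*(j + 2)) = j + 2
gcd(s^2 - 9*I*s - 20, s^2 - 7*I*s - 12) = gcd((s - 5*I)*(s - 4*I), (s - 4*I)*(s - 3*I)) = s - 4*I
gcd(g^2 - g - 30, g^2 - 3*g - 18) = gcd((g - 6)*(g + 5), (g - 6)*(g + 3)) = g - 6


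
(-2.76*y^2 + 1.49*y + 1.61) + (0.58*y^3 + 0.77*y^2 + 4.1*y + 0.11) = 0.58*y^3 - 1.99*y^2 + 5.59*y + 1.72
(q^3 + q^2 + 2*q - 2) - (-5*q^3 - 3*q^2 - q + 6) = 6*q^3 + 4*q^2 + 3*q - 8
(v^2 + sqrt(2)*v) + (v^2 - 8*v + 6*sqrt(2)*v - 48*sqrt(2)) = 2*v^2 - 8*v + 7*sqrt(2)*v - 48*sqrt(2)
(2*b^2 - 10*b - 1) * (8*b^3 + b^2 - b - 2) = 16*b^5 - 78*b^4 - 20*b^3 + 5*b^2 + 21*b + 2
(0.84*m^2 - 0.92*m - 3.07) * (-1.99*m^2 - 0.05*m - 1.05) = -1.6716*m^4 + 1.7888*m^3 + 5.2733*m^2 + 1.1195*m + 3.2235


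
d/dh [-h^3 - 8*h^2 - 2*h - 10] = -3*h^2 - 16*h - 2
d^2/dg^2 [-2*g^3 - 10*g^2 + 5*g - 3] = -12*g - 20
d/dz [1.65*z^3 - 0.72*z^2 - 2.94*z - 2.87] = 4.95*z^2 - 1.44*z - 2.94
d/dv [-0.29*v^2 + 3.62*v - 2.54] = 3.62 - 0.58*v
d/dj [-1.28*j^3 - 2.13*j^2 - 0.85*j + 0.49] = -3.84*j^2 - 4.26*j - 0.85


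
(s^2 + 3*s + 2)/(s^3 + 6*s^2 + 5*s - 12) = (s^2 + 3*s + 2)/(s^3 + 6*s^2 + 5*s - 12)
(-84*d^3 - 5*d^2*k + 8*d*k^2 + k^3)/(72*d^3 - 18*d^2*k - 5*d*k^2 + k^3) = (-7*d - k)/(6*d - k)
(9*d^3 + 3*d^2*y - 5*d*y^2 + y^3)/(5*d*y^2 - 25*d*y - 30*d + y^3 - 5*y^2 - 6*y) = (-9*d^3 - 3*d^2*y + 5*d*y^2 - y^3)/(-5*d*y^2 + 25*d*y + 30*d - y^3 + 5*y^2 + 6*y)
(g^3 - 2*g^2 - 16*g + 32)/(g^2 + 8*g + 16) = (g^2 - 6*g + 8)/(g + 4)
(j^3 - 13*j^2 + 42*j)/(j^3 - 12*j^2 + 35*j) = (j - 6)/(j - 5)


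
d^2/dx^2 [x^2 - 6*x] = 2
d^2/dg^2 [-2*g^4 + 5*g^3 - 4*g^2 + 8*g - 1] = -24*g^2 + 30*g - 8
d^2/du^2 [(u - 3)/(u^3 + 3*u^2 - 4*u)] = 2*(3*u^5 - 9*u^4 - 59*u^3 - 45*u^2 + 108*u - 48)/(u^3*(u^6 + 9*u^5 + 15*u^4 - 45*u^3 - 60*u^2 + 144*u - 64))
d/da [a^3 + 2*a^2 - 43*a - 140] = 3*a^2 + 4*a - 43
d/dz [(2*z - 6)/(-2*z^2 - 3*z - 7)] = 4*(z^2 - 6*z - 8)/(4*z^4 + 12*z^3 + 37*z^2 + 42*z + 49)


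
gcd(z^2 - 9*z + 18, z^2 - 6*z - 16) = 1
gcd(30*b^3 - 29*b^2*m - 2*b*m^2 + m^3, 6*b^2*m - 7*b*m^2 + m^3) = 6*b^2 - 7*b*m + m^2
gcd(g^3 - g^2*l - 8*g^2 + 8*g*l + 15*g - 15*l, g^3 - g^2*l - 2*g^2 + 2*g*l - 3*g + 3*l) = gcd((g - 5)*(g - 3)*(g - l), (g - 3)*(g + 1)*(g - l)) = g^2 - g*l - 3*g + 3*l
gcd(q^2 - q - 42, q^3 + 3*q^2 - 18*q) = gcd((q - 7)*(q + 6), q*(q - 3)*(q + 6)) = q + 6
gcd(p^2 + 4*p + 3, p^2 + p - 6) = p + 3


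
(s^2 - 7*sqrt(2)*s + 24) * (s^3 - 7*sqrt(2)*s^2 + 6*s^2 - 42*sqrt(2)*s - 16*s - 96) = s^5 - 14*sqrt(2)*s^4 + 6*s^4 - 84*sqrt(2)*s^3 + 106*s^3 - 56*sqrt(2)*s^2 + 636*s^2 - 336*sqrt(2)*s - 384*s - 2304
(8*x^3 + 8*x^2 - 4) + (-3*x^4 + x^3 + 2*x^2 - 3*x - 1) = -3*x^4 + 9*x^3 + 10*x^2 - 3*x - 5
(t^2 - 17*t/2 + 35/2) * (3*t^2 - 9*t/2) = 3*t^4 - 30*t^3 + 363*t^2/4 - 315*t/4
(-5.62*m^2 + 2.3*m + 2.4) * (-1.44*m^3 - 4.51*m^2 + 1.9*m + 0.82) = 8.0928*m^5 + 22.0342*m^4 - 24.507*m^3 - 11.0624*m^2 + 6.446*m + 1.968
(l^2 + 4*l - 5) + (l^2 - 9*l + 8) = 2*l^2 - 5*l + 3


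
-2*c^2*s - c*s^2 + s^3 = s*(-2*c + s)*(c + s)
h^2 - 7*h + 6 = (h - 6)*(h - 1)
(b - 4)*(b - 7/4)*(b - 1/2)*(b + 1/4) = b^4 - 6*b^3 + 133*b^2/16 - 33*b/32 - 7/8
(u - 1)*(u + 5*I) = u^2 - u + 5*I*u - 5*I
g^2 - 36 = (g - 6)*(g + 6)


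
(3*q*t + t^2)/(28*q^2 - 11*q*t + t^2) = t*(3*q + t)/(28*q^2 - 11*q*t + t^2)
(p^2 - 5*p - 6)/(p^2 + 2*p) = (p^2 - 5*p - 6)/(p*(p + 2))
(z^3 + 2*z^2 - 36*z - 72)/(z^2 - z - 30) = (z^2 + 8*z + 12)/(z + 5)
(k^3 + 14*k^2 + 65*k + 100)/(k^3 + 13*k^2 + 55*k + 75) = (k + 4)/(k + 3)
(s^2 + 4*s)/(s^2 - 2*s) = (s + 4)/(s - 2)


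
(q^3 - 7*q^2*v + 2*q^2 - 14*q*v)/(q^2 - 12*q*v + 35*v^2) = q*(q + 2)/(q - 5*v)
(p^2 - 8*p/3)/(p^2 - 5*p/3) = (3*p - 8)/(3*p - 5)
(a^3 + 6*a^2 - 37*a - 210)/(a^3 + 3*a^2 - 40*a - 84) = (a + 5)/(a + 2)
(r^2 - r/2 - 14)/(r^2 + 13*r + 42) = (r^2 - r/2 - 14)/(r^2 + 13*r + 42)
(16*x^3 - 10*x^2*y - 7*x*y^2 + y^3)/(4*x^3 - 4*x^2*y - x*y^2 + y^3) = (8*x - y)/(2*x - y)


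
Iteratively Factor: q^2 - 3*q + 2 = (q - 2)*(q - 1)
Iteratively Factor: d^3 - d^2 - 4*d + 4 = (d - 1)*(d^2 - 4) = (d - 2)*(d - 1)*(d + 2)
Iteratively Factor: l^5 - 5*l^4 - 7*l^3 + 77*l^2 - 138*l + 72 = (l - 2)*(l^4 - 3*l^3 - 13*l^2 + 51*l - 36) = (l - 3)*(l - 2)*(l^3 - 13*l + 12) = (l - 3)*(l - 2)*(l - 1)*(l^2 + l - 12) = (l - 3)^2*(l - 2)*(l - 1)*(l + 4)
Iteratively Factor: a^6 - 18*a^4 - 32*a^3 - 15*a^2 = (a - 5)*(a^5 + 5*a^4 + 7*a^3 + 3*a^2) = a*(a - 5)*(a^4 + 5*a^3 + 7*a^2 + 3*a) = a*(a - 5)*(a + 1)*(a^3 + 4*a^2 + 3*a) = a*(a - 5)*(a + 1)*(a + 3)*(a^2 + a) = a^2*(a - 5)*(a + 1)*(a + 3)*(a + 1)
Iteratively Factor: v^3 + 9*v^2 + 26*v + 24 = (v + 3)*(v^2 + 6*v + 8) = (v + 3)*(v + 4)*(v + 2)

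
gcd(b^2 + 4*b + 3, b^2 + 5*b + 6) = b + 3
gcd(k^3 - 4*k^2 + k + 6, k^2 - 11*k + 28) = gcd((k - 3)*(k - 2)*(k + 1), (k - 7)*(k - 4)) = 1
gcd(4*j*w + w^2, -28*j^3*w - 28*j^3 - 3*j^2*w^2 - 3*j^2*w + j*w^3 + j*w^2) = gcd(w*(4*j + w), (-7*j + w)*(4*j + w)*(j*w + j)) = 4*j + w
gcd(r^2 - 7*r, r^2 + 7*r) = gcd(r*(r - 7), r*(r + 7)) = r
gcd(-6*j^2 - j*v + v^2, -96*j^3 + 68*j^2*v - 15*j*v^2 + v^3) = -3*j + v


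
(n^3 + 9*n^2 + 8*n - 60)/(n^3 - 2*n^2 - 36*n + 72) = (n + 5)/(n - 6)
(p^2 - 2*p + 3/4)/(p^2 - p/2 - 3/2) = (p - 1/2)/(p + 1)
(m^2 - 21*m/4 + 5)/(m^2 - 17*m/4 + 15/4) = (m - 4)/(m - 3)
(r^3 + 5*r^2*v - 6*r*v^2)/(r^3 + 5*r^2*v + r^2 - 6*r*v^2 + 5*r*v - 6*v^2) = r/(r + 1)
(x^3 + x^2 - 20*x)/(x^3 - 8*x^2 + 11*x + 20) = x*(x + 5)/(x^2 - 4*x - 5)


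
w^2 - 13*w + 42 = (w - 7)*(w - 6)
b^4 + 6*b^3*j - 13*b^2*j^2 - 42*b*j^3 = b*(b - 3*j)*(b + 2*j)*(b + 7*j)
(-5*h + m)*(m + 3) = -5*h*m - 15*h + m^2 + 3*m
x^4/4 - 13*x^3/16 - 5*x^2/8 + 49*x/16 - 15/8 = (x/4 + 1/2)*(x - 3)*(x - 5/4)*(x - 1)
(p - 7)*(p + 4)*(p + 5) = p^3 + 2*p^2 - 43*p - 140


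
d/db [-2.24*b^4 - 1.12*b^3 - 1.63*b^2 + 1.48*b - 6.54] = -8.96*b^3 - 3.36*b^2 - 3.26*b + 1.48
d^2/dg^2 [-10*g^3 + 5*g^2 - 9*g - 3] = 10 - 60*g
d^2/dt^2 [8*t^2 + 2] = 16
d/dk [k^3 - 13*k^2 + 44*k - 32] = 3*k^2 - 26*k + 44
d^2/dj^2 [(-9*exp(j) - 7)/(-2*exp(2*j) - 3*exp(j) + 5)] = (36*exp(4*j) + 58*exp(3*j) + 666*exp(2*j) + 478*exp(j) + 330)*exp(j)/(8*exp(6*j) + 36*exp(5*j) - 6*exp(4*j) - 153*exp(3*j) + 15*exp(2*j) + 225*exp(j) - 125)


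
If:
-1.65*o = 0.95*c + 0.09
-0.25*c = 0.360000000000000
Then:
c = -1.44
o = 0.77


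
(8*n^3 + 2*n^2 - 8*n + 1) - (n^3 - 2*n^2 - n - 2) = 7*n^3 + 4*n^2 - 7*n + 3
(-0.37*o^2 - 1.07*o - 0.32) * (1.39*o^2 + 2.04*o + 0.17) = -0.5143*o^4 - 2.2421*o^3 - 2.6905*o^2 - 0.8347*o - 0.0544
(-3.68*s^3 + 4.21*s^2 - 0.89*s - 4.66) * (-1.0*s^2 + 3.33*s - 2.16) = 3.68*s^5 - 16.4644*s^4 + 22.8581*s^3 - 7.3973*s^2 - 13.5954*s + 10.0656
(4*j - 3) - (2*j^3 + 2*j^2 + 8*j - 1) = -2*j^3 - 2*j^2 - 4*j - 2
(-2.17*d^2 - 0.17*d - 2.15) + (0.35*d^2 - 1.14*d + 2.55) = -1.82*d^2 - 1.31*d + 0.4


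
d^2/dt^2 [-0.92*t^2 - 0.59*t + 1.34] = -1.84000000000000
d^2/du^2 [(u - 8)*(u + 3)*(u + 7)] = 6*u + 4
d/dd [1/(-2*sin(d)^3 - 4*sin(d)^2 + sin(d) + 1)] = (6*sin(d)^2 + 8*sin(d) - 1)*cos(d)/(2*sin(d)^3 + 4*sin(d)^2 - sin(d) - 1)^2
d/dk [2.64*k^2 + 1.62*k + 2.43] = 5.28*k + 1.62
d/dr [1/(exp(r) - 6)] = -exp(r)/(exp(r) - 6)^2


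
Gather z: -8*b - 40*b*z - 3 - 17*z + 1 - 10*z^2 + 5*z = -8*b - 10*z^2 + z*(-40*b - 12) - 2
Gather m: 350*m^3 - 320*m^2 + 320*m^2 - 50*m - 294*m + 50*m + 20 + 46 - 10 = 350*m^3 - 294*m + 56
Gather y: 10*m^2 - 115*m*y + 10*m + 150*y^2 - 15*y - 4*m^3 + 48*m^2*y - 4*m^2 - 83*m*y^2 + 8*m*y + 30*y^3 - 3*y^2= -4*m^3 + 6*m^2 + 10*m + 30*y^3 + y^2*(147 - 83*m) + y*(48*m^2 - 107*m - 15)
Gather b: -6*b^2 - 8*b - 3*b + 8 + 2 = -6*b^2 - 11*b + 10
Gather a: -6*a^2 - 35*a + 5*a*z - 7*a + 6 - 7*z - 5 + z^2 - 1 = -6*a^2 + a*(5*z - 42) + z^2 - 7*z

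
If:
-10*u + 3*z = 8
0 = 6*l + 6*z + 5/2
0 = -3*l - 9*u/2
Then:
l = 111/44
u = -37/22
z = -97/33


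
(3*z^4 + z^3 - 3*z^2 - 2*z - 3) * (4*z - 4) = 12*z^5 - 8*z^4 - 16*z^3 + 4*z^2 - 4*z + 12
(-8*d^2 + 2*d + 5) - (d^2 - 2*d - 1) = -9*d^2 + 4*d + 6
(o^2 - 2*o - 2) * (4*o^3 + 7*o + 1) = 4*o^5 - 8*o^4 - o^3 - 13*o^2 - 16*o - 2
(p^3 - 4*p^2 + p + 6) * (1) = p^3 - 4*p^2 + p + 6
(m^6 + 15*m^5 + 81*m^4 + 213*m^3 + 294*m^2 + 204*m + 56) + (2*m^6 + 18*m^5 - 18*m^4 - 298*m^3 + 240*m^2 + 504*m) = 3*m^6 + 33*m^5 + 63*m^4 - 85*m^3 + 534*m^2 + 708*m + 56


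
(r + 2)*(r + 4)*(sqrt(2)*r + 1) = sqrt(2)*r^3 + r^2 + 6*sqrt(2)*r^2 + 6*r + 8*sqrt(2)*r + 8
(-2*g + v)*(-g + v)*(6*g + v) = 12*g^3 - 16*g^2*v + 3*g*v^2 + v^3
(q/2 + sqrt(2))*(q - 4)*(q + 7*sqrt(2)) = q^3/2 - 2*q^2 + 9*sqrt(2)*q^2/2 - 18*sqrt(2)*q + 14*q - 56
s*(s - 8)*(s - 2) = s^3 - 10*s^2 + 16*s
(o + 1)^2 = o^2 + 2*o + 1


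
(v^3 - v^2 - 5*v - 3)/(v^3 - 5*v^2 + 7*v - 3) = (v^2 + 2*v + 1)/(v^2 - 2*v + 1)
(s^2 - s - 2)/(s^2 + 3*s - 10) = (s + 1)/(s + 5)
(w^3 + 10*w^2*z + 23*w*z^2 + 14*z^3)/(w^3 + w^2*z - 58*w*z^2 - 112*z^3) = (-w - z)/(-w + 8*z)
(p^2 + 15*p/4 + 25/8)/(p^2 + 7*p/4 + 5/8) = (2*p + 5)/(2*p + 1)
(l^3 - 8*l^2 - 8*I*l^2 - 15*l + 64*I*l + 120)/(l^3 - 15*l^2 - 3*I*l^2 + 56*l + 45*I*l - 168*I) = (l - 5*I)/(l - 7)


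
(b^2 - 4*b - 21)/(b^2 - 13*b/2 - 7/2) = 2*(b + 3)/(2*b + 1)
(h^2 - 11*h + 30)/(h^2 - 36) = (h - 5)/(h + 6)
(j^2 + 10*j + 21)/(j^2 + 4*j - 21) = (j + 3)/(j - 3)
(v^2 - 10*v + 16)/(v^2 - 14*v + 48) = (v - 2)/(v - 6)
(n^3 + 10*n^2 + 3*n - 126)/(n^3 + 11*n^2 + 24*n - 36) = (n^2 + 4*n - 21)/(n^2 + 5*n - 6)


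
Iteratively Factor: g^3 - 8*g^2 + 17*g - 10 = (g - 5)*(g^2 - 3*g + 2) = (g - 5)*(g - 2)*(g - 1)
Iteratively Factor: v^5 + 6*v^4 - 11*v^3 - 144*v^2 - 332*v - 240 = (v + 2)*(v^4 + 4*v^3 - 19*v^2 - 106*v - 120) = (v - 5)*(v + 2)*(v^3 + 9*v^2 + 26*v + 24) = (v - 5)*(v + 2)*(v + 4)*(v^2 + 5*v + 6) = (v - 5)*(v + 2)*(v + 3)*(v + 4)*(v + 2)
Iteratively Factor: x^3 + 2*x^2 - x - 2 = (x + 2)*(x^2 - 1) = (x - 1)*(x + 2)*(x + 1)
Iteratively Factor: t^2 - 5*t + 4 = (t - 1)*(t - 4)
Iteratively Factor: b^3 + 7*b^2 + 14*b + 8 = (b + 1)*(b^2 + 6*b + 8) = (b + 1)*(b + 2)*(b + 4)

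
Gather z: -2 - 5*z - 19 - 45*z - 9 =-50*z - 30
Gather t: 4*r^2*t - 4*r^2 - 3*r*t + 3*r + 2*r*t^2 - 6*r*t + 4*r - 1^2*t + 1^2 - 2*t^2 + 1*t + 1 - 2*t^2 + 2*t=-4*r^2 + 7*r + t^2*(2*r - 4) + t*(4*r^2 - 9*r + 2) + 2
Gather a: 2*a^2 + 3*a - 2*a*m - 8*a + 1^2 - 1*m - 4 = 2*a^2 + a*(-2*m - 5) - m - 3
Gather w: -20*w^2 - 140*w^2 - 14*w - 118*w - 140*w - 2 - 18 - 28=-160*w^2 - 272*w - 48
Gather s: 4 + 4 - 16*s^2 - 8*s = -16*s^2 - 8*s + 8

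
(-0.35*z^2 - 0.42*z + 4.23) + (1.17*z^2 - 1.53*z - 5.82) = 0.82*z^2 - 1.95*z - 1.59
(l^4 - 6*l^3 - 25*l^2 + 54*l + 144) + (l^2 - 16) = l^4 - 6*l^3 - 24*l^2 + 54*l + 128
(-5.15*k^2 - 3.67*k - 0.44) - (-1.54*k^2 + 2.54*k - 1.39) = -3.61*k^2 - 6.21*k + 0.95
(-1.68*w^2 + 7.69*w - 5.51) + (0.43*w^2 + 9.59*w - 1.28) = -1.25*w^2 + 17.28*w - 6.79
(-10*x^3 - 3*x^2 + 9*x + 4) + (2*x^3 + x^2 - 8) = -8*x^3 - 2*x^2 + 9*x - 4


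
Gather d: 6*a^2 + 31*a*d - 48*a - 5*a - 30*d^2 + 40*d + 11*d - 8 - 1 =6*a^2 - 53*a - 30*d^2 + d*(31*a + 51) - 9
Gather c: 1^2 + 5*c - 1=5*c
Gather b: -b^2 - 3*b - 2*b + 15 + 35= -b^2 - 5*b + 50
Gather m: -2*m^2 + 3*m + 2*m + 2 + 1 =-2*m^2 + 5*m + 3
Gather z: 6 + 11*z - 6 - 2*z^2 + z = -2*z^2 + 12*z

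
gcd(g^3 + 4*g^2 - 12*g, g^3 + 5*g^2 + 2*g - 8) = 1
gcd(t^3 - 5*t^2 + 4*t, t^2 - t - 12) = t - 4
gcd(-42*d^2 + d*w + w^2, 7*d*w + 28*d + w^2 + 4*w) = 7*d + w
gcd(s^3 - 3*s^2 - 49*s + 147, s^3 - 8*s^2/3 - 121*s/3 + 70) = s - 7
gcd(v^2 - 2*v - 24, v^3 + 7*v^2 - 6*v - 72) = v + 4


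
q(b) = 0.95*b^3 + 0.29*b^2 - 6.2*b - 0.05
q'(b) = 2.85*b^2 + 0.58*b - 6.2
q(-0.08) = 0.45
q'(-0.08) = -6.23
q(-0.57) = 3.40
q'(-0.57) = -5.60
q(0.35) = -2.14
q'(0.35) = -5.65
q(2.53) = 1.50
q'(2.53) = 13.51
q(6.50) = 232.80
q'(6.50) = 117.98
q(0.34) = -2.09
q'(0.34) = -5.67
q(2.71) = 4.19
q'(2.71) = 16.30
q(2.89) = 7.38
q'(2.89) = 19.28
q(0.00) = -0.05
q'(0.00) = -6.20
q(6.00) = 178.39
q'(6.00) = 99.88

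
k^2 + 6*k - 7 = (k - 1)*(k + 7)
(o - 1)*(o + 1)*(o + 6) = o^3 + 6*o^2 - o - 6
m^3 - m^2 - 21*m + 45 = (m - 3)^2*(m + 5)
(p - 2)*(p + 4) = p^2 + 2*p - 8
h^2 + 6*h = h*(h + 6)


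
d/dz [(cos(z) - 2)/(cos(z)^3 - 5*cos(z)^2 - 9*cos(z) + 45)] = (43*cos(z) - 11*cos(2*z) + cos(3*z) - 65)*sin(z)/(2*(cos(z)^3 - 5*cos(z)^2 - 9*cos(z) + 45)^2)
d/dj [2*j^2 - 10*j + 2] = 4*j - 10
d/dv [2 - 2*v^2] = -4*v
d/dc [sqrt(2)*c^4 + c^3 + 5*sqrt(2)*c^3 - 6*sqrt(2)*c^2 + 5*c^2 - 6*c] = 4*sqrt(2)*c^3 + 3*c^2 + 15*sqrt(2)*c^2 - 12*sqrt(2)*c + 10*c - 6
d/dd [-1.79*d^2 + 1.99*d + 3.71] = 1.99 - 3.58*d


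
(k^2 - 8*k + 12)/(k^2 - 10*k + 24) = (k - 2)/(k - 4)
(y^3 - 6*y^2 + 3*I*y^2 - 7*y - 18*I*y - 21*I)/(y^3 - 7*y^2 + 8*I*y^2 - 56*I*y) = (y^2 + y*(1 + 3*I) + 3*I)/(y*(y + 8*I))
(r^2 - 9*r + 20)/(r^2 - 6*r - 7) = (-r^2 + 9*r - 20)/(-r^2 + 6*r + 7)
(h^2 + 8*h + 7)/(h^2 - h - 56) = (h + 1)/(h - 8)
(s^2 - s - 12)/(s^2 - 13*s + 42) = (s^2 - s - 12)/(s^2 - 13*s + 42)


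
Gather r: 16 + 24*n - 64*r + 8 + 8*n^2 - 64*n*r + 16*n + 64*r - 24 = 8*n^2 - 64*n*r + 40*n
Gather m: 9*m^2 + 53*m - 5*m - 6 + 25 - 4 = 9*m^2 + 48*m + 15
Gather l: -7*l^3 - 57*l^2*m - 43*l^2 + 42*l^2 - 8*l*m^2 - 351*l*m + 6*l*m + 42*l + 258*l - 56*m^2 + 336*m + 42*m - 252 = -7*l^3 + l^2*(-57*m - 1) + l*(-8*m^2 - 345*m + 300) - 56*m^2 + 378*m - 252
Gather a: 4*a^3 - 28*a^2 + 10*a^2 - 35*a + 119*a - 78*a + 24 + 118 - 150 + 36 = 4*a^3 - 18*a^2 + 6*a + 28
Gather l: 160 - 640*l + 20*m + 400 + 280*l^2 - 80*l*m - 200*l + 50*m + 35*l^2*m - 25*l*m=l^2*(35*m + 280) + l*(-105*m - 840) + 70*m + 560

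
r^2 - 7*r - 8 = (r - 8)*(r + 1)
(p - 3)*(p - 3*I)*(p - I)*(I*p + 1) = I*p^4 + 5*p^3 - 3*I*p^3 - 15*p^2 - 7*I*p^2 - 3*p + 21*I*p + 9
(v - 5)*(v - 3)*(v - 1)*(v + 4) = v^4 - 5*v^3 - 13*v^2 + 77*v - 60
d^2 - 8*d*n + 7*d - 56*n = (d + 7)*(d - 8*n)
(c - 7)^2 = c^2 - 14*c + 49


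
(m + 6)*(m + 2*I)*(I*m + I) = I*m^3 - 2*m^2 + 7*I*m^2 - 14*m + 6*I*m - 12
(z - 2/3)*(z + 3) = z^2 + 7*z/3 - 2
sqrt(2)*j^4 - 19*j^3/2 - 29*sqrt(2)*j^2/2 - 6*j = j*(j - 6*sqrt(2))*(j + sqrt(2))*(sqrt(2)*j + 1/2)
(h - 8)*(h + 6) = h^2 - 2*h - 48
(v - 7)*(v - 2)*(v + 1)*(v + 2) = v^4 - 6*v^3 - 11*v^2 + 24*v + 28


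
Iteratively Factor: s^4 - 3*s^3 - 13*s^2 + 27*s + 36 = (s - 4)*(s^3 + s^2 - 9*s - 9) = (s - 4)*(s + 1)*(s^2 - 9) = (s - 4)*(s - 3)*(s + 1)*(s + 3)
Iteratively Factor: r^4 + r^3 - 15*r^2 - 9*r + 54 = (r + 3)*(r^3 - 2*r^2 - 9*r + 18) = (r - 3)*(r + 3)*(r^2 + r - 6) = (r - 3)*(r - 2)*(r + 3)*(r + 3)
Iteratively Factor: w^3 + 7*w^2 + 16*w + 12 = (w + 3)*(w^2 + 4*w + 4) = (w + 2)*(w + 3)*(w + 2)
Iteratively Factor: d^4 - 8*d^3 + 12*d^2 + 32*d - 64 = (d - 4)*(d^3 - 4*d^2 - 4*d + 16) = (d - 4)*(d - 2)*(d^2 - 2*d - 8) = (d - 4)^2*(d - 2)*(d + 2)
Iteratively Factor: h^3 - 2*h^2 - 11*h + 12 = (h - 4)*(h^2 + 2*h - 3) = (h - 4)*(h + 3)*(h - 1)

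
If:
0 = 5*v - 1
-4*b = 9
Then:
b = -9/4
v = 1/5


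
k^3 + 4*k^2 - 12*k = k*(k - 2)*(k + 6)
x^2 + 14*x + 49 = (x + 7)^2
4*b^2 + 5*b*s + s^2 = (b + s)*(4*b + s)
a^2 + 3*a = a*(a + 3)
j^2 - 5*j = j*(j - 5)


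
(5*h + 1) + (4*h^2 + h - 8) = 4*h^2 + 6*h - 7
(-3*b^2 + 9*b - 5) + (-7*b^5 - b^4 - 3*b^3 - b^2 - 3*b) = -7*b^5 - b^4 - 3*b^3 - 4*b^2 + 6*b - 5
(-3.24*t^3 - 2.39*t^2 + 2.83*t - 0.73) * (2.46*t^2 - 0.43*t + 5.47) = -7.9704*t^5 - 4.4862*t^4 - 9.7333*t^3 - 16.086*t^2 + 15.794*t - 3.9931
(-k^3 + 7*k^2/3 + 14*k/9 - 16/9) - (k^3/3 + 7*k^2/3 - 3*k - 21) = -4*k^3/3 + 41*k/9 + 173/9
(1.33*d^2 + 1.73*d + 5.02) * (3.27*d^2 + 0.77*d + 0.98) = 4.3491*d^4 + 6.6812*d^3 + 19.0509*d^2 + 5.5608*d + 4.9196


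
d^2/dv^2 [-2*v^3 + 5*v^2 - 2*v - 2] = 10 - 12*v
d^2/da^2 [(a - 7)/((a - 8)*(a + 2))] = 2*(a^3 - 21*a^2 + 174*a - 460)/(a^6 - 18*a^5 + 60*a^4 + 360*a^3 - 960*a^2 - 4608*a - 4096)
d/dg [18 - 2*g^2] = -4*g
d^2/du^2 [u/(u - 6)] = 12/(u - 6)^3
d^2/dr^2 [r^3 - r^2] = 6*r - 2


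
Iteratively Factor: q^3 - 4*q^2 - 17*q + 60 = (q + 4)*(q^2 - 8*q + 15) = (q - 3)*(q + 4)*(q - 5)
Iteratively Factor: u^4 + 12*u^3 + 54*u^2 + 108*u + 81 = (u + 3)*(u^3 + 9*u^2 + 27*u + 27) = (u + 3)^2*(u^2 + 6*u + 9) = (u + 3)^3*(u + 3)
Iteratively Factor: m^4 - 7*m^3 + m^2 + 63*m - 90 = (m + 3)*(m^3 - 10*m^2 + 31*m - 30) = (m - 3)*(m + 3)*(m^2 - 7*m + 10) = (m - 3)*(m - 2)*(m + 3)*(m - 5)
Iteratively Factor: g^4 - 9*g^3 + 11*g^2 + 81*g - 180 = (g - 5)*(g^3 - 4*g^2 - 9*g + 36) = (g - 5)*(g - 4)*(g^2 - 9) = (g - 5)*(g - 4)*(g + 3)*(g - 3)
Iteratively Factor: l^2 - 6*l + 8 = (l - 2)*(l - 4)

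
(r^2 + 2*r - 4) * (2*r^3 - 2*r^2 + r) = 2*r^5 + 2*r^4 - 11*r^3 + 10*r^2 - 4*r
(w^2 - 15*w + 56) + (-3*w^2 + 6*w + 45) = -2*w^2 - 9*w + 101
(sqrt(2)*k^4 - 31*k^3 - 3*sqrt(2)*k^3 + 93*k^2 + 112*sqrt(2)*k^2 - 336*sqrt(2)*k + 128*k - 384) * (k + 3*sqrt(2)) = sqrt(2)*k^5 - 25*k^4 - 3*sqrt(2)*k^4 + 19*sqrt(2)*k^3 + 75*k^3 - 57*sqrt(2)*k^2 + 800*k^2 - 2400*k + 384*sqrt(2)*k - 1152*sqrt(2)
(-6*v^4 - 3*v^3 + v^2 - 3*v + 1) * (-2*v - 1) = 12*v^5 + 12*v^4 + v^3 + 5*v^2 + v - 1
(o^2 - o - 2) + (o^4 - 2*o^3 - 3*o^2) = o^4 - 2*o^3 - 2*o^2 - o - 2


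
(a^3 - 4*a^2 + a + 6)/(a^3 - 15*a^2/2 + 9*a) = 2*(a^3 - 4*a^2 + a + 6)/(a*(2*a^2 - 15*a + 18))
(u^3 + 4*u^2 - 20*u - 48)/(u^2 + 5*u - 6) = (u^2 - 2*u - 8)/(u - 1)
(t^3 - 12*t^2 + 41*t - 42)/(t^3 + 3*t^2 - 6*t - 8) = (t^2 - 10*t + 21)/(t^2 + 5*t + 4)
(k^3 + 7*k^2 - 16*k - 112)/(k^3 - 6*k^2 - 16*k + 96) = (k + 7)/(k - 6)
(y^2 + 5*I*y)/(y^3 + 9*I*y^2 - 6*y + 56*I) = y*(y + 5*I)/(y^3 + 9*I*y^2 - 6*y + 56*I)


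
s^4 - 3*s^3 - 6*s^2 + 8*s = s*(s - 4)*(s - 1)*(s + 2)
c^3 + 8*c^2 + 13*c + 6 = (c + 1)^2*(c + 6)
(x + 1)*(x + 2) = x^2 + 3*x + 2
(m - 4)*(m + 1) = m^2 - 3*m - 4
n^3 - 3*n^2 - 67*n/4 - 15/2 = (n - 6)*(n + 1/2)*(n + 5/2)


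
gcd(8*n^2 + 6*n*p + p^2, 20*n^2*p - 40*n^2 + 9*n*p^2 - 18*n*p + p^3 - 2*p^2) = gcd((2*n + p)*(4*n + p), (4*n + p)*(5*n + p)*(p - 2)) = 4*n + p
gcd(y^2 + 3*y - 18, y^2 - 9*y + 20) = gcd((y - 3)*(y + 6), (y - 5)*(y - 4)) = 1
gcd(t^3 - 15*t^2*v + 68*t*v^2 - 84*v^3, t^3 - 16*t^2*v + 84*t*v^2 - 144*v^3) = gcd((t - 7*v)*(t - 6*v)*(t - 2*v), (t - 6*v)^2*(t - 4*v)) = t - 6*v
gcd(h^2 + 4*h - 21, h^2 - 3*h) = h - 3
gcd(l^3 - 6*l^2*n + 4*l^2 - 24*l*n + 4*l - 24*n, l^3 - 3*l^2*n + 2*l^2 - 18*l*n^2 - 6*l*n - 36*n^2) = l^2 - 6*l*n + 2*l - 12*n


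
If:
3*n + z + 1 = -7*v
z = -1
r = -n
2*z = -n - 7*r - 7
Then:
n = 5/6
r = -5/6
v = -5/14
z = -1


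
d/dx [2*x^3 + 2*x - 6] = 6*x^2 + 2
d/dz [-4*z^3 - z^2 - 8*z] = -12*z^2 - 2*z - 8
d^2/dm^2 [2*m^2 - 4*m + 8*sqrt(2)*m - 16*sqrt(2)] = 4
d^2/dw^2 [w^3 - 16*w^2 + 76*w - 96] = 6*w - 32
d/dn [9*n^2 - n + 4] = 18*n - 1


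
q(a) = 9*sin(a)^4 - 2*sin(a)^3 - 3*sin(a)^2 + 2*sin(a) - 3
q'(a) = 36*sin(a)^3*cos(a) - 6*sin(a)^2*cos(a) - 6*sin(a)*cos(a) + 2*cos(a)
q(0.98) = -0.27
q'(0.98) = 7.52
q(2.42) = -1.85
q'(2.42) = -4.35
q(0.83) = -1.29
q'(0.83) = 5.92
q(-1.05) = -0.59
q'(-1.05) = -10.35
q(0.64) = -2.16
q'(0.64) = 3.16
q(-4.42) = 1.97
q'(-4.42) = -6.45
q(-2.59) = -3.91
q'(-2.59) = 1.43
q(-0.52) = -3.94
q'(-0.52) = -0.80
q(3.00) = -2.78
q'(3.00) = -1.12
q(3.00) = -2.78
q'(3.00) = -1.12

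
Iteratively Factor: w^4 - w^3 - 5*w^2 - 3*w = (w)*(w^3 - w^2 - 5*w - 3) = w*(w - 3)*(w^2 + 2*w + 1) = w*(w - 3)*(w + 1)*(w + 1)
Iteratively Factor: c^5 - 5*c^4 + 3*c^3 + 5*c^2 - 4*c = (c - 4)*(c^4 - c^3 - c^2 + c) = (c - 4)*(c - 1)*(c^3 - c) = (c - 4)*(c - 1)^2*(c^2 + c) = (c - 4)*(c - 1)^2*(c + 1)*(c)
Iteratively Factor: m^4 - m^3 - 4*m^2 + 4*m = (m - 1)*(m^3 - 4*m) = (m - 2)*(m - 1)*(m^2 + 2*m) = (m - 2)*(m - 1)*(m + 2)*(m)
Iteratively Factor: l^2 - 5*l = (l - 5)*(l)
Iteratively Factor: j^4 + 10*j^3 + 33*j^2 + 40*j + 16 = (j + 4)*(j^3 + 6*j^2 + 9*j + 4) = (j + 1)*(j + 4)*(j^2 + 5*j + 4) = (j + 1)*(j + 4)^2*(j + 1)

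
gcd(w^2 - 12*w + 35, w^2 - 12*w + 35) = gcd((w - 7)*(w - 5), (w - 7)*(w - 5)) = w^2 - 12*w + 35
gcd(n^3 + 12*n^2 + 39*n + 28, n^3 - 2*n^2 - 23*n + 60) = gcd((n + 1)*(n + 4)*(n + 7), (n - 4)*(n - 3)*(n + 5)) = 1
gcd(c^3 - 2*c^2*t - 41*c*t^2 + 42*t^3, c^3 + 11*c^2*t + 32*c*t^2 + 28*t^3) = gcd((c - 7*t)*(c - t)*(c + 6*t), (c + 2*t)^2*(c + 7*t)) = 1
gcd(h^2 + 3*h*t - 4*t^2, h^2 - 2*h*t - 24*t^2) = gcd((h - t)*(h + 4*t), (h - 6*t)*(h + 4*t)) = h + 4*t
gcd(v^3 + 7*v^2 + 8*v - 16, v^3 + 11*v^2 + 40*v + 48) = v^2 + 8*v + 16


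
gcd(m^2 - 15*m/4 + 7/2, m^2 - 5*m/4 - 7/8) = m - 7/4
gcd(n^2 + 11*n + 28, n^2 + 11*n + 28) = n^2 + 11*n + 28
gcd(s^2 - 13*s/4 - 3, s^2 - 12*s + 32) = s - 4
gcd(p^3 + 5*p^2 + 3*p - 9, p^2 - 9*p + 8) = p - 1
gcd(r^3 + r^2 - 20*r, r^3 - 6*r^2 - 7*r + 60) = r - 4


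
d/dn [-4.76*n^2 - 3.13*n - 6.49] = -9.52*n - 3.13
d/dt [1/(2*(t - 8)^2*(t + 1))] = -(t/2 + 1/2)*(3*t - 6)/((t - 8)^3*(t + 1)^3)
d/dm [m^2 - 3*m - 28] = 2*m - 3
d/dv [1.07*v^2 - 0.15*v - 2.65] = 2.14*v - 0.15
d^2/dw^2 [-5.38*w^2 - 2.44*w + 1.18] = -10.7600000000000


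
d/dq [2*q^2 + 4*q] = 4*q + 4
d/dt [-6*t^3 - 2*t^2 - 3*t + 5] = -18*t^2 - 4*t - 3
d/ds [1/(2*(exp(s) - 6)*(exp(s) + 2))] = (2 - exp(s))*exp(s)/(exp(4*s) - 8*exp(3*s) - 8*exp(2*s) + 96*exp(s) + 144)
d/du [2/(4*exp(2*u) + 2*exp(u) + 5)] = (-16*exp(u) - 4)*exp(u)/(4*exp(2*u) + 2*exp(u) + 5)^2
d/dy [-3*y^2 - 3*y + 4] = -6*y - 3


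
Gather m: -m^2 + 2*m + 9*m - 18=-m^2 + 11*m - 18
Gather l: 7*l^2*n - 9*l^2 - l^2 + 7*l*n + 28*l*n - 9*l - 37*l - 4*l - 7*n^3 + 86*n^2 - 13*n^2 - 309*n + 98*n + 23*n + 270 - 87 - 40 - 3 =l^2*(7*n - 10) + l*(35*n - 50) - 7*n^3 + 73*n^2 - 188*n + 140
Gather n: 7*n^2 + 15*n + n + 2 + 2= 7*n^2 + 16*n + 4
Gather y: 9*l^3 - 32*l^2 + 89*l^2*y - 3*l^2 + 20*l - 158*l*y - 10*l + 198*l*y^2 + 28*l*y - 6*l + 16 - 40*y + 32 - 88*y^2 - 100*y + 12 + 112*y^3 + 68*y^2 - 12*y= 9*l^3 - 35*l^2 + 4*l + 112*y^3 + y^2*(198*l - 20) + y*(89*l^2 - 130*l - 152) + 60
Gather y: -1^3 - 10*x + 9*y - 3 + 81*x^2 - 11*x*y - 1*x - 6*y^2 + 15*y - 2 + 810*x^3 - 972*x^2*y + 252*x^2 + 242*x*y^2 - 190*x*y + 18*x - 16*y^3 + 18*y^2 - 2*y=810*x^3 + 333*x^2 + 7*x - 16*y^3 + y^2*(242*x + 12) + y*(-972*x^2 - 201*x + 22) - 6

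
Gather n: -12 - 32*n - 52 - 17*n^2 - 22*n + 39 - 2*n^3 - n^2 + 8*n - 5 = -2*n^3 - 18*n^2 - 46*n - 30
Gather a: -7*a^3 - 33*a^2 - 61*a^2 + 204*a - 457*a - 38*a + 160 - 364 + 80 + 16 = -7*a^3 - 94*a^2 - 291*a - 108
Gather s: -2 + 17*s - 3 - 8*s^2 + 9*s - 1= -8*s^2 + 26*s - 6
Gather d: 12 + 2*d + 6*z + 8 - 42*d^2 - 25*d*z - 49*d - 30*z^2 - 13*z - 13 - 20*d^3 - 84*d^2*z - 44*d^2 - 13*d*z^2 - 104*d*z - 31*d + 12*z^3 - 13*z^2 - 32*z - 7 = -20*d^3 + d^2*(-84*z - 86) + d*(-13*z^2 - 129*z - 78) + 12*z^3 - 43*z^2 - 39*z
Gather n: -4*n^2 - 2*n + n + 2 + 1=-4*n^2 - n + 3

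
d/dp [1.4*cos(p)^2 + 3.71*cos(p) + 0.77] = -(2.8*cos(p) + 3.71)*sin(p)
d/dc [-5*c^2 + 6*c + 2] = 6 - 10*c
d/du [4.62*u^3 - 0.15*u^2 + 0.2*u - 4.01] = 13.86*u^2 - 0.3*u + 0.2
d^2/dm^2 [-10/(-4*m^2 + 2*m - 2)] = 10*(-4*m^2 + 2*m + (4*m - 1)^2 - 2)/(2*m^2 - m + 1)^3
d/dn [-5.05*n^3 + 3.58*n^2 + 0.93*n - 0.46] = -15.15*n^2 + 7.16*n + 0.93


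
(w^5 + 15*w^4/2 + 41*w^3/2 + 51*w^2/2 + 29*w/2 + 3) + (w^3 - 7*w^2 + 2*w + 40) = w^5 + 15*w^4/2 + 43*w^3/2 + 37*w^2/2 + 33*w/2 + 43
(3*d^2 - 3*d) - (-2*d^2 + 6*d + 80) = 5*d^2 - 9*d - 80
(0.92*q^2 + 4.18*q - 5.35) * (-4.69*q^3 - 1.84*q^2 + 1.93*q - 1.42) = -4.3148*q^5 - 21.297*q^4 + 19.1759*q^3 + 16.605*q^2 - 16.2611*q + 7.597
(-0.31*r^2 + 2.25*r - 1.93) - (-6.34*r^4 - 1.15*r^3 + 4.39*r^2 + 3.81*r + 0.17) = 6.34*r^4 + 1.15*r^3 - 4.7*r^2 - 1.56*r - 2.1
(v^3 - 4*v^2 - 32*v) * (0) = 0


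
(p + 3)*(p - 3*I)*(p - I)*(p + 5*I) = p^4 + 3*p^3 + I*p^3 + 17*p^2 + 3*I*p^2 + 51*p - 15*I*p - 45*I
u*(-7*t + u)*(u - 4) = -7*t*u^2 + 28*t*u + u^3 - 4*u^2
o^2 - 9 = (o - 3)*(o + 3)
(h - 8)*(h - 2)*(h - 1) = h^3 - 11*h^2 + 26*h - 16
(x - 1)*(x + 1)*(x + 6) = x^3 + 6*x^2 - x - 6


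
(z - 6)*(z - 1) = z^2 - 7*z + 6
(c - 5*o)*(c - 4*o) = c^2 - 9*c*o + 20*o^2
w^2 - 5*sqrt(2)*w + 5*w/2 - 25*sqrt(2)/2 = (w + 5/2)*(w - 5*sqrt(2))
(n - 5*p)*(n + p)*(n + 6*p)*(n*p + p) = n^4*p + 2*n^3*p^2 + n^3*p - 29*n^2*p^3 + 2*n^2*p^2 - 30*n*p^4 - 29*n*p^3 - 30*p^4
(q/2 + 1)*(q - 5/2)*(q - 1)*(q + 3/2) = q^4/2 - 27*q^2/8 - 7*q/8 + 15/4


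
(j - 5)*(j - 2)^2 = j^3 - 9*j^2 + 24*j - 20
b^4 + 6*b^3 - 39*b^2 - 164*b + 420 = (b - 5)*(b - 2)*(b + 6)*(b + 7)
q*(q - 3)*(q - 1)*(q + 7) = q^4 + 3*q^3 - 25*q^2 + 21*q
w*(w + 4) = w^2 + 4*w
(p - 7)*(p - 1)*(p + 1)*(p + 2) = p^4 - 5*p^3 - 15*p^2 + 5*p + 14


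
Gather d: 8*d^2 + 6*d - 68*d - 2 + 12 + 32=8*d^2 - 62*d + 42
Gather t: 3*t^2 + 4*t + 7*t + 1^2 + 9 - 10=3*t^2 + 11*t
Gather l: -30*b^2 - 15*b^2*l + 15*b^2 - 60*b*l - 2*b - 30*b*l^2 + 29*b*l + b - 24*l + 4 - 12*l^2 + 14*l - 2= -15*b^2 - b + l^2*(-30*b - 12) + l*(-15*b^2 - 31*b - 10) + 2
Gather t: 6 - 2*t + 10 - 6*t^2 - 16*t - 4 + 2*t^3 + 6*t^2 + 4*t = 2*t^3 - 14*t + 12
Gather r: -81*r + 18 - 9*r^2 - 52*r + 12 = -9*r^2 - 133*r + 30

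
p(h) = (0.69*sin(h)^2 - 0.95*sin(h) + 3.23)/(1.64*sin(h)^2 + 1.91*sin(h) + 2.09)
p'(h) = (-3.28*sin(h)*cos(h) - 1.91*cos(h))*(0.69*sin(h)^2 - 0.95*sin(h) + 3.23)/(1.64*sin(h)^2 + 1.91*sin(h) + 2.09)^2 + (1.38*sin(h)*cos(h) - 0.95*cos(h))/(1.64*sin(h)^2 + 1.91*sin(h) + 2.09)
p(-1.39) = 2.69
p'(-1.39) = 0.12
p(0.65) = 0.76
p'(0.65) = -0.63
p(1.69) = 0.53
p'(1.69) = 0.05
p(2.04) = 0.58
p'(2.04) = 0.22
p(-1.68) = 2.68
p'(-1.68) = -0.08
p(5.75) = 2.52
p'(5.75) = -1.26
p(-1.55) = 2.68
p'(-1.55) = 0.02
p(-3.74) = 0.79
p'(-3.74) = 0.70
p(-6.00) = 1.10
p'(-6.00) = -1.28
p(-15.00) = 2.69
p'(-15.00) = 0.62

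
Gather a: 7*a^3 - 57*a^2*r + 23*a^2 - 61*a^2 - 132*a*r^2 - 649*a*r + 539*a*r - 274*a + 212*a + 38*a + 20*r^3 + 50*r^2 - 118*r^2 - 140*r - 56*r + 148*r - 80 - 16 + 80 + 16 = 7*a^3 + a^2*(-57*r - 38) + a*(-132*r^2 - 110*r - 24) + 20*r^3 - 68*r^2 - 48*r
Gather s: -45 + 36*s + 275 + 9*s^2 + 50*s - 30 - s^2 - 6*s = 8*s^2 + 80*s + 200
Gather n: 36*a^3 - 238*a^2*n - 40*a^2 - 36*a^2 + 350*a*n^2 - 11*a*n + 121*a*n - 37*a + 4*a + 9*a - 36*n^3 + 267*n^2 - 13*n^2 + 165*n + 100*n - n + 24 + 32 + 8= 36*a^3 - 76*a^2 - 24*a - 36*n^3 + n^2*(350*a + 254) + n*(-238*a^2 + 110*a + 264) + 64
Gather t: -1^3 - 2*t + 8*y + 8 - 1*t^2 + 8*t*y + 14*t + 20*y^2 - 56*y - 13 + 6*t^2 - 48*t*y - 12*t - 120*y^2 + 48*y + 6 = 5*t^2 - 40*t*y - 100*y^2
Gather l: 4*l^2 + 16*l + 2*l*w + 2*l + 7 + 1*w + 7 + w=4*l^2 + l*(2*w + 18) + 2*w + 14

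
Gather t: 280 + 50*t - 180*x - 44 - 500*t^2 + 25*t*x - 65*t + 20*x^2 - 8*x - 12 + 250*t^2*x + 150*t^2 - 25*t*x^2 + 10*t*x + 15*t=t^2*(250*x - 350) + t*(-25*x^2 + 35*x) + 20*x^2 - 188*x + 224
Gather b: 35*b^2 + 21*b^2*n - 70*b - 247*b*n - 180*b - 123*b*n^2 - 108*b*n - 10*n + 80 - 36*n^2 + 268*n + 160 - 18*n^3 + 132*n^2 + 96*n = b^2*(21*n + 35) + b*(-123*n^2 - 355*n - 250) - 18*n^3 + 96*n^2 + 354*n + 240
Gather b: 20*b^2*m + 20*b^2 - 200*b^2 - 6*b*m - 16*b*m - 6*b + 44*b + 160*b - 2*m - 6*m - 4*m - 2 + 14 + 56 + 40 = b^2*(20*m - 180) + b*(198 - 22*m) - 12*m + 108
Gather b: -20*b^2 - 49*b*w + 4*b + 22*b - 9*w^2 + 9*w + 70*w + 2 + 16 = -20*b^2 + b*(26 - 49*w) - 9*w^2 + 79*w + 18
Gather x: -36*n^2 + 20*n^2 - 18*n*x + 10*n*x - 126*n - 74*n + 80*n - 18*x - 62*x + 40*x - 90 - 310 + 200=-16*n^2 - 120*n + x*(-8*n - 40) - 200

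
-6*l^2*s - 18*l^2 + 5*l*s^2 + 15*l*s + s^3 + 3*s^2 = (-l + s)*(6*l + s)*(s + 3)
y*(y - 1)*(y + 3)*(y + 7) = y^4 + 9*y^3 + 11*y^2 - 21*y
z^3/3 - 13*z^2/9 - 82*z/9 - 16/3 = (z/3 + 1)*(z - 8)*(z + 2/3)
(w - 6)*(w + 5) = w^2 - w - 30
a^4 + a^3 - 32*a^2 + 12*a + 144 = (a - 4)*(a - 3)*(a + 2)*(a + 6)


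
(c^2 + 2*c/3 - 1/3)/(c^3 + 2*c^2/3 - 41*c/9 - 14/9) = 3*(3*c^2 + 2*c - 1)/(9*c^3 + 6*c^2 - 41*c - 14)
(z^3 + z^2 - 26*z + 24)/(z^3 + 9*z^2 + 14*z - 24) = (z - 4)/(z + 4)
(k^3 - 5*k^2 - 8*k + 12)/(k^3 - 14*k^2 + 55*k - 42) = (k + 2)/(k - 7)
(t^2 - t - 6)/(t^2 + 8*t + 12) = (t - 3)/(t + 6)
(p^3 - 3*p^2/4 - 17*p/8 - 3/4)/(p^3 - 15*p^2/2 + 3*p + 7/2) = (4*p^2 - 5*p - 6)/(4*(p^2 - 8*p + 7))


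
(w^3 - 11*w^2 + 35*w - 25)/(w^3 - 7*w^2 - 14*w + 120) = (w^2 - 6*w + 5)/(w^2 - 2*w - 24)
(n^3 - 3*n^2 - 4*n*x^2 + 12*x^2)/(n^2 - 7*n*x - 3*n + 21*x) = (-n^2 + 4*x^2)/(-n + 7*x)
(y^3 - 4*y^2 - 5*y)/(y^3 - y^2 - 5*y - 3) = y*(y - 5)/(y^2 - 2*y - 3)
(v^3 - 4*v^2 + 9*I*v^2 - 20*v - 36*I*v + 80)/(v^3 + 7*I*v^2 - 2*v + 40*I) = (v - 4)/(v - 2*I)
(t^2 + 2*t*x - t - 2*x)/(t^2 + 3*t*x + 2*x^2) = (t - 1)/(t + x)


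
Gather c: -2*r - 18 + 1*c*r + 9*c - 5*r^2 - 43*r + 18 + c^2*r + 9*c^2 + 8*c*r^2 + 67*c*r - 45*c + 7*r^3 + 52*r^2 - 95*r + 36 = c^2*(r + 9) + c*(8*r^2 + 68*r - 36) + 7*r^3 + 47*r^2 - 140*r + 36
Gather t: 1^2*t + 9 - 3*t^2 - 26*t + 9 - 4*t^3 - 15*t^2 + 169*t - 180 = -4*t^3 - 18*t^2 + 144*t - 162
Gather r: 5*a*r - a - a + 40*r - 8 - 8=-2*a + r*(5*a + 40) - 16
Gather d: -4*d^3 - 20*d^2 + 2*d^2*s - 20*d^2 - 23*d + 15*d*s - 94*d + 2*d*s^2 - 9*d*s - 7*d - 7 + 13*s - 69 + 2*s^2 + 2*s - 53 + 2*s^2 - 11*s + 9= -4*d^3 + d^2*(2*s - 40) + d*(2*s^2 + 6*s - 124) + 4*s^2 + 4*s - 120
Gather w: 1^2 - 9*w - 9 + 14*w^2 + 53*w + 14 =14*w^2 + 44*w + 6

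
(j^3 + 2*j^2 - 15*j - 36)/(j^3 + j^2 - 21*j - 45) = (j - 4)/(j - 5)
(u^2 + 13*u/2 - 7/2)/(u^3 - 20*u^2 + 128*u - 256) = (2*u^2 + 13*u - 7)/(2*(u^3 - 20*u^2 + 128*u - 256))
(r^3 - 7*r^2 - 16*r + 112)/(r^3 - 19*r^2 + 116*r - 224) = (r + 4)/(r - 8)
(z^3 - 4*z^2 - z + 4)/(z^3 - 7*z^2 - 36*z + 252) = (z^3 - 4*z^2 - z + 4)/(z^3 - 7*z^2 - 36*z + 252)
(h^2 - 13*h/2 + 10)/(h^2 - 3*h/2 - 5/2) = (h - 4)/(h + 1)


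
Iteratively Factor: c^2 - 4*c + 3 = (c - 1)*(c - 3)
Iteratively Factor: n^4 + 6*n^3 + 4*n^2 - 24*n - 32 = (n + 4)*(n^3 + 2*n^2 - 4*n - 8) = (n - 2)*(n + 4)*(n^2 + 4*n + 4) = (n - 2)*(n + 2)*(n + 4)*(n + 2)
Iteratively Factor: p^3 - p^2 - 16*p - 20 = (p + 2)*(p^2 - 3*p - 10) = (p + 2)^2*(p - 5)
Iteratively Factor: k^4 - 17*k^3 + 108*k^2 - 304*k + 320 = (k - 4)*(k^3 - 13*k^2 + 56*k - 80) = (k - 4)^2*(k^2 - 9*k + 20) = (k - 5)*(k - 4)^2*(k - 4)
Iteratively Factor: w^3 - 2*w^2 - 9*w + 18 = (w + 3)*(w^2 - 5*w + 6) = (w - 3)*(w + 3)*(w - 2)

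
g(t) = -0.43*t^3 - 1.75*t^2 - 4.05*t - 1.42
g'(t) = -1.29*t^2 - 3.5*t - 4.05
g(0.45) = -3.64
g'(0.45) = -5.89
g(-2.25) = 3.73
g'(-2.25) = -2.71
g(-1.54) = 2.24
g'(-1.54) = -1.72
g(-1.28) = 1.80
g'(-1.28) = -1.68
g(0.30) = -2.80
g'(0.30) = -5.22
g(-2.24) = 3.70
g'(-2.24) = -2.68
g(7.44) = -305.51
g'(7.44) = -101.50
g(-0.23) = -0.58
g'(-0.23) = -3.31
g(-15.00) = 1116.83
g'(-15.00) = -241.80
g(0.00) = -1.42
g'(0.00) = -4.05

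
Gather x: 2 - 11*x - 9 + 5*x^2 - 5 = 5*x^2 - 11*x - 12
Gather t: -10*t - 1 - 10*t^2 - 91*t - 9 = -10*t^2 - 101*t - 10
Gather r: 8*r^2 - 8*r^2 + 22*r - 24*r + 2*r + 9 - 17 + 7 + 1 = 0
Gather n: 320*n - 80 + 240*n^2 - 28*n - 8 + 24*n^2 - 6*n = 264*n^2 + 286*n - 88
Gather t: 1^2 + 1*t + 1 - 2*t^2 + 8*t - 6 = -2*t^2 + 9*t - 4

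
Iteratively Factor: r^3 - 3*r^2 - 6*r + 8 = (r + 2)*(r^2 - 5*r + 4) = (r - 4)*(r + 2)*(r - 1)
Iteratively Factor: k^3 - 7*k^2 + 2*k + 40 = (k - 5)*(k^2 - 2*k - 8) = (k - 5)*(k - 4)*(k + 2)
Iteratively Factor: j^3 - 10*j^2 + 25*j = (j - 5)*(j^2 - 5*j) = (j - 5)^2*(j)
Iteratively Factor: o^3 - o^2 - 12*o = (o - 4)*(o^2 + 3*o) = (o - 4)*(o + 3)*(o)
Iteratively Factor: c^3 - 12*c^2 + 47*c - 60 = (c - 3)*(c^2 - 9*c + 20) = (c - 5)*(c - 3)*(c - 4)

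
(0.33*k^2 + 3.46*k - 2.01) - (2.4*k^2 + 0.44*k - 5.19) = -2.07*k^2 + 3.02*k + 3.18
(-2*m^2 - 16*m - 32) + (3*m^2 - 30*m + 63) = m^2 - 46*m + 31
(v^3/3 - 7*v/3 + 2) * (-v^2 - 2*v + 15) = -v^5/3 - 2*v^4/3 + 22*v^3/3 + 8*v^2/3 - 39*v + 30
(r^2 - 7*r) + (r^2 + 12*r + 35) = 2*r^2 + 5*r + 35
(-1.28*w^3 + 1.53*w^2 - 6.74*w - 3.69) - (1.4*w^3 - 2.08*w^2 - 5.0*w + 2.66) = -2.68*w^3 + 3.61*w^2 - 1.74*w - 6.35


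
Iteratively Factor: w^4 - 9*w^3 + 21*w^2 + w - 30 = (w - 5)*(w^3 - 4*w^2 + w + 6) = (w - 5)*(w - 3)*(w^2 - w - 2) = (w - 5)*(w - 3)*(w - 2)*(w + 1)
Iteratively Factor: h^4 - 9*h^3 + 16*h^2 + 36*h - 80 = (h + 2)*(h^3 - 11*h^2 + 38*h - 40) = (h - 5)*(h + 2)*(h^2 - 6*h + 8) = (h - 5)*(h - 4)*(h + 2)*(h - 2)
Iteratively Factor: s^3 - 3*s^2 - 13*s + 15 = (s - 5)*(s^2 + 2*s - 3) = (s - 5)*(s - 1)*(s + 3)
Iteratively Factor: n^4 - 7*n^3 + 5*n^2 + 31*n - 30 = (n - 3)*(n^3 - 4*n^2 - 7*n + 10) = (n - 5)*(n - 3)*(n^2 + n - 2) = (n - 5)*(n - 3)*(n - 1)*(n + 2)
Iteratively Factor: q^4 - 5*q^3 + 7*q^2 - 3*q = (q - 3)*(q^3 - 2*q^2 + q) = q*(q - 3)*(q^2 - 2*q + 1) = q*(q - 3)*(q - 1)*(q - 1)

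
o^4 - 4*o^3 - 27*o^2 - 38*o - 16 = (o - 8)*(o + 1)^2*(o + 2)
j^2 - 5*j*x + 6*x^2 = (j - 3*x)*(j - 2*x)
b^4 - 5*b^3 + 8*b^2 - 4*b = b*(b - 2)^2*(b - 1)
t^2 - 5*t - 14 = (t - 7)*(t + 2)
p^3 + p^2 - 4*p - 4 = (p - 2)*(p + 1)*(p + 2)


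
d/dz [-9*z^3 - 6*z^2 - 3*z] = -27*z^2 - 12*z - 3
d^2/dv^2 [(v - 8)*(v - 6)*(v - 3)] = 6*v - 34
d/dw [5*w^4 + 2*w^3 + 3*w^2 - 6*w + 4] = 20*w^3 + 6*w^2 + 6*w - 6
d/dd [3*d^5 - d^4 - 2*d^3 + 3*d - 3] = 15*d^4 - 4*d^3 - 6*d^2 + 3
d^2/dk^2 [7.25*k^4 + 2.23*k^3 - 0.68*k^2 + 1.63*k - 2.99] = 87.0*k^2 + 13.38*k - 1.36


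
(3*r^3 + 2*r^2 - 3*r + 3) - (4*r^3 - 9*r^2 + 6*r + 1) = -r^3 + 11*r^2 - 9*r + 2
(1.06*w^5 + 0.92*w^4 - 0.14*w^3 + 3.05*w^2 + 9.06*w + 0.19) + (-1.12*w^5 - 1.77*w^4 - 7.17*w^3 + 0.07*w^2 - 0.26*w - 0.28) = -0.0600000000000001*w^5 - 0.85*w^4 - 7.31*w^3 + 3.12*w^2 + 8.8*w - 0.09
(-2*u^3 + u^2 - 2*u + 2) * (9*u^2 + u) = -18*u^5 + 7*u^4 - 17*u^3 + 16*u^2 + 2*u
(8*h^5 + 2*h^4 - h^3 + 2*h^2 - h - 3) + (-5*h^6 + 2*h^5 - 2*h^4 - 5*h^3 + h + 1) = -5*h^6 + 10*h^5 - 6*h^3 + 2*h^2 - 2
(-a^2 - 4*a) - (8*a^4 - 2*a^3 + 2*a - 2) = -8*a^4 + 2*a^3 - a^2 - 6*a + 2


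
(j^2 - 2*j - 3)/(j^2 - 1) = (j - 3)/(j - 1)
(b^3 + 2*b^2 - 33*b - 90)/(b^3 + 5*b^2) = 1 - 3/b - 18/b^2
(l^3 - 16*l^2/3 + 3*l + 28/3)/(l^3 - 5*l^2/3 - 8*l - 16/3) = (3*l - 7)/(3*l + 4)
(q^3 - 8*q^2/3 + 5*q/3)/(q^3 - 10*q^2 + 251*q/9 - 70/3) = 3*q*(q - 1)/(3*q^2 - 25*q + 42)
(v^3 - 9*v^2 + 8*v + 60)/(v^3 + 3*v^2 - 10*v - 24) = (v^2 - 11*v + 30)/(v^2 + v - 12)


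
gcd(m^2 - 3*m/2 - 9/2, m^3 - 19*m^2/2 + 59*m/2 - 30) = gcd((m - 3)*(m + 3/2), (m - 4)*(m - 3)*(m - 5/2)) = m - 3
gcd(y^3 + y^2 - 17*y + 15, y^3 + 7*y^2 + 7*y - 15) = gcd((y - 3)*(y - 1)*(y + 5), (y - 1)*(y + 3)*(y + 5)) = y^2 + 4*y - 5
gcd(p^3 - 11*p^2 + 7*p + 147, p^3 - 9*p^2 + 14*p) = p - 7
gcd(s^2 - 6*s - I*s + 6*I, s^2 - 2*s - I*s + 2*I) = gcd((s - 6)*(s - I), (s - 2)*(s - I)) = s - I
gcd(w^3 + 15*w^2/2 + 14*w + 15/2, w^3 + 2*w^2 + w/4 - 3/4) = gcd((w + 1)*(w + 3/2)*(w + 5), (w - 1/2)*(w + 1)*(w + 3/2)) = w^2 + 5*w/2 + 3/2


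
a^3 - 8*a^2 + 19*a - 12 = (a - 4)*(a - 3)*(a - 1)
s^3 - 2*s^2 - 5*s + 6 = (s - 3)*(s - 1)*(s + 2)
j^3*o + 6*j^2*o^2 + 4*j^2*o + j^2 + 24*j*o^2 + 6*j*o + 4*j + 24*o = (j + 4)*(j + 6*o)*(j*o + 1)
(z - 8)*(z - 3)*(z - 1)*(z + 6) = z^4 - 6*z^3 - 37*z^2 + 186*z - 144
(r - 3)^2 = r^2 - 6*r + 9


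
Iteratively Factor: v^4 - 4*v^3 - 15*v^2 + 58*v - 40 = (v - 1)*(v^3 - 3*v^2 - 18*v + 40) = (v - 5)*(v - 1)*(v^2 + 2*v - 8) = (v - 5)*(v - 2)*(v - 1)*(v + 4)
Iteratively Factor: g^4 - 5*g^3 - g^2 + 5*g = (g - 5)*(g^3 - g) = (g - 5)*(g + 1)*(g^2 - g) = (g - 5)*(g - 1)*(g + 1)*(g)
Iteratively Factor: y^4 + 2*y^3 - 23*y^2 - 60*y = (y)*(y^3 + 2*y^2 - 23*y - 60) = y*(y - 5)*(y^2 + 7*y + 12) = y*(y - 5)*(y + 4)*(y + 3)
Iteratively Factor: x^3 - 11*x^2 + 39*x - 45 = (x - 3)*(x^2 - 8*x + 15) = (x - 3)^2*(x - 5)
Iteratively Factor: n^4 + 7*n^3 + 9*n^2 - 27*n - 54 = (n + 3)*(n^3 + 4*n^2 - 3*n - 18) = (n + 3)^2*(n^2 + n - 6) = (n - 2)*(n + 3)^2*(n + 3)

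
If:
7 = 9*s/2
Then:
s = 14/9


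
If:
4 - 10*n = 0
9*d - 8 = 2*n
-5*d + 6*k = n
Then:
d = 44/45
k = 119/135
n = 2/5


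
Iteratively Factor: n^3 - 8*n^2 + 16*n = (n - 4)*(n^2 - 4*n) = (n - 4)^2*(n)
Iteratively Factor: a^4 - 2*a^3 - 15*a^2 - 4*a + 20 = (a + 2)*(a^3 - 4*a^2 - 7*a + 10) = (a - 5)*(a + 2)*(a^2 + a - 2) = (a - 5)*(a - 1)*(a + 2)*(a + 2)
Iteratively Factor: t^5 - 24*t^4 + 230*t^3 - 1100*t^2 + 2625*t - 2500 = (t - 5)*(t^4 - 19*t^3 + 135*t^2 - 425*t + 500) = (t - 5)^2*(t^3 - 14*t^2 + 65*t - 100) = (t - 5)^3*(t^2 - 9*t + 20) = (t - 5)^3*(t - 4)*(t - 5)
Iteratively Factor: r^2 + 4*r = (r)*(r + 4)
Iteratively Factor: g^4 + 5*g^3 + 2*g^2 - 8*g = (g + 4)*(g^3 + g^2 - 2*g) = g*(g + 4)*(g^2 + g - 2) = g*(g + 2)*(g + 4)*(g - 1)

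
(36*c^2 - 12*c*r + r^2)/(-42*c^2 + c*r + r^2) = (-6*c + r)/(7*c + r)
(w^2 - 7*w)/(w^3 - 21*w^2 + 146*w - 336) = w/(w^2 - 14*w + 48)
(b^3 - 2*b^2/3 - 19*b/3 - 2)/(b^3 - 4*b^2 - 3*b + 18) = (b + 1/3)/(b - 3)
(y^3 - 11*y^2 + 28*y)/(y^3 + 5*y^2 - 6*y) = (y^2 - 11*y + 28)/(y^2 + 5*y - 6)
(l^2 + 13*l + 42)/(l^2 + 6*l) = (l + 7)/l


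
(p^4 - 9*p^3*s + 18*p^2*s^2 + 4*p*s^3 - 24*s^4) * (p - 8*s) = p^5 - 17*p^4*s + 90*p^3*s^2 - 140*p^2*s^3 - 56*p*s^4 + 192*s^5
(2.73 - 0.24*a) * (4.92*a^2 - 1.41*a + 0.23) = -1.1808*a^3 + 13.77*a^2 - 3.9045*a + 0.6279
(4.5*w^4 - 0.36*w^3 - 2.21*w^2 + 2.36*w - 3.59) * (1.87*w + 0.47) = 8.415*w^5 + 1.4418*w^4 - 4.3019*w^3 + 3.3745*w^2 - 5.6041*w - 1.6873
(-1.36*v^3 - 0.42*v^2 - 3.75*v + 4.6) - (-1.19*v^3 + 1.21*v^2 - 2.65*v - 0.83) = -0.17*v^3 - 1.63*v^2 - 1.1*v + 5.43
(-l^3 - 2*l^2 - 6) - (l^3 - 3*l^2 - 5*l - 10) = -2*l^3 + l^2 + 5*l + 4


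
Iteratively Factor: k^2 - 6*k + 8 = (k - 2)*(k - 4)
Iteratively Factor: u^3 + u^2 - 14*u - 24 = (u + 2)*(u^2 - u - 12) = (u - 4)*(u + 2)*(u + 3)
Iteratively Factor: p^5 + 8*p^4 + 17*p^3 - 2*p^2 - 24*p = (p + 3)*(p^4 + 5*p^3 + 2*p^2 - 8*p) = (p - 1)*(p + 3)*(p^3 + 6*p^2 + 8*p) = p*(p - 1)*(p + 3)*(p^2 + 6*p + 8) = p*(p - 1)*(p + 2)*(p + 3)*(p + 4)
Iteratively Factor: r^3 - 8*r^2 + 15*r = (r)*(r^2 - 8*r + 15) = r*(r - 3)*(r - 5)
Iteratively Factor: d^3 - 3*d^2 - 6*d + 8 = (d - 4)*(d^2 + d - 2) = (d - 4)*(d - 1)*(d + 2)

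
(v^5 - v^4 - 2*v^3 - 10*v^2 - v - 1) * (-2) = -2*v^5 + 2*v^4 + 4*v^3 + 20*v^2 + 2*v + 2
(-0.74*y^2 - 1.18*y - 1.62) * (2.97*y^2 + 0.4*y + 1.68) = -2.1978*y^4 - 3.8006*y^3 - 6.5266*y^2 - 2.6304*y - 2.7216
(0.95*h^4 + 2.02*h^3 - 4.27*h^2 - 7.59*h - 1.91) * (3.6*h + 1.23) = 3.42*h^5 + 8.4405*h^4 - 12.8874*h^3 - 32.5761*h^2 - 16.2117*h - 2.3493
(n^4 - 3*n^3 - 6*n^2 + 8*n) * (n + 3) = n^5 - 15*n^3 - 10*n^2 + 24*n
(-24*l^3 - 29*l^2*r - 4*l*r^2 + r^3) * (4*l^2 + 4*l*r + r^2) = -96*l^5 - 212*l^4*r - 156*l^3*r^2 - 41*l^2*r^3 + r^5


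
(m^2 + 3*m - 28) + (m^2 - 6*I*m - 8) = 2*m^2 + 3*m - 6*I*m - 36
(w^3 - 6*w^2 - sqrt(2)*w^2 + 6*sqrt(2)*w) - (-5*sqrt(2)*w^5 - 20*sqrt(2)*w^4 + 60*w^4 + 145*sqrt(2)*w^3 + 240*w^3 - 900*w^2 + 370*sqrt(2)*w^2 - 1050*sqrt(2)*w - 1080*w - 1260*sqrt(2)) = 5*sqrt(2)*w^5 - 60*w^4 + 20*sqrt(2)*w^4 - 239*w^3 - 145*sqrt(2)*w^3 - 371*sqrt(2)*w^2 + 894*w^2 + 1080*w + 1056*sqrt(2)*w + 1260*sqrt(2)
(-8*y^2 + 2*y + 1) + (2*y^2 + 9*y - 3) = -6*y^2 + 11*y - 2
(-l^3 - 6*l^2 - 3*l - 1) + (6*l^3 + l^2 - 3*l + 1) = 5*l^3 - 5*l^2 - 6*l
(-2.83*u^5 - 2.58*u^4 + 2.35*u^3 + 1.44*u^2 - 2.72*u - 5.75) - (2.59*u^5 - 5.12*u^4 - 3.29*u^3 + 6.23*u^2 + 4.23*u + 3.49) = -5.42*u^5 + 2.54*u^4 + 5.64*u^3 - 4.79*u^2 - 6.95*u - 9.24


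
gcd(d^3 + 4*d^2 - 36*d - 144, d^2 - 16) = d + 4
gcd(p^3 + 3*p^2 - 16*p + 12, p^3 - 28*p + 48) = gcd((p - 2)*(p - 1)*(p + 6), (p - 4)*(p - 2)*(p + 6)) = p^2 + 4*p - 12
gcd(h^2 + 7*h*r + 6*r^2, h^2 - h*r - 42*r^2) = h + 6*r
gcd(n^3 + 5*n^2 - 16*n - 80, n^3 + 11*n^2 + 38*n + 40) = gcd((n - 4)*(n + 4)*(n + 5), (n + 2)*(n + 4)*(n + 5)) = n^2 + 9*n + 20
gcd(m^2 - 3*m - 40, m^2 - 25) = m + 5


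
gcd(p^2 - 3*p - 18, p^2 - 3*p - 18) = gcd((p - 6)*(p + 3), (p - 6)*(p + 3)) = p^2 - 3*p - 18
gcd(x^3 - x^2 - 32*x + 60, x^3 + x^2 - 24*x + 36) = x^2 + 4*x - 12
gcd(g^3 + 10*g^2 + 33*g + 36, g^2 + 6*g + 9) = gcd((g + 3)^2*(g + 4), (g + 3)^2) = g^2 + 6*g + 9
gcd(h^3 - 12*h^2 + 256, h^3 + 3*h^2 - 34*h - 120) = h + 4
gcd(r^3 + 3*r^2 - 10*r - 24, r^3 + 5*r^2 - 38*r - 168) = r + 4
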